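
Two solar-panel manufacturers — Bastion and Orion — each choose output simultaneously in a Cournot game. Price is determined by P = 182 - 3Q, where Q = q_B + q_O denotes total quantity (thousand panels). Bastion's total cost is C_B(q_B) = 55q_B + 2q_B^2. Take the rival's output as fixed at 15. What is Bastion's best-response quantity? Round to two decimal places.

With the rival's output fixed at 15, Bastion's profit is π_B = (182 - 3·15 - 3q_B)q_B - (55q_B + 2q_B²) = (137 - 3q_B)q_B - (55q_B + 2q_B²).
∂π_B/∂q_B = 82 - 10q_B = 0, so q_B = 41/5.

8.20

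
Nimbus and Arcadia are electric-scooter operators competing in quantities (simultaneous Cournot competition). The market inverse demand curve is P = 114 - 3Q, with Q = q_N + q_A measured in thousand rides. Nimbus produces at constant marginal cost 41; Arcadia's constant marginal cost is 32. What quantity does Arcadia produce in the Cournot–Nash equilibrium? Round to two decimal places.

Nimbus's profit: π_N = (114 - 3Q)q_N - (41q_N). Setting ∂π_N/∂q_N = 0: 73 - 6q_N - 3(q_A) = 0.
Arcadia's first-order condition: 82 - 6q_A - 3(q_N) = 0.
Best responses: q_N = (73 - 3q_A)/6, q_A = (82 - 3q_N)/6.
Solving the pair: q_N = 64/9, q_A = 91/9.

10.11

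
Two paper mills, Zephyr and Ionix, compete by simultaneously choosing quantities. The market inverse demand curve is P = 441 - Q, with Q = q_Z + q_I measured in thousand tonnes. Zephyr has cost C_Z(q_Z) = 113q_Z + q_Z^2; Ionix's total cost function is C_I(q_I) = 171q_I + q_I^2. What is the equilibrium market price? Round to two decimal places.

Zephyr's profit: π_Z = (441 - Q)q_Z - (113q_Z + q_Z²). Setting ∂π_Z/∂q_Z = 0: 328 - 4q_Z - (q_I) = 0.
Ionix's first-order condition: 270 - 4q_I - (q_Z) = 0.
Rearranging gives the reaction functions q_Z = (328 - q_I)/4 and q_I = (270 - q_Z)/4.
Solving the pair: q_Z = 1042/15, q_I = 752/15.
Total output Q = 598/5, so price P = 441 - 598/5 = 1607/5.

321.40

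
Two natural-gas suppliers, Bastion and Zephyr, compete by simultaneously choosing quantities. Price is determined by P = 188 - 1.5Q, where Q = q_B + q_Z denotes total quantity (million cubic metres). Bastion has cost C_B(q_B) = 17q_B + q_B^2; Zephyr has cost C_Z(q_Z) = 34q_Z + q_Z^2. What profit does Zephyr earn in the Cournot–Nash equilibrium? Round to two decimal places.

Bastion's profit: π_B = (188 - 1.5Q)q_B - (17q_B + q_B²). Setting ∂π_B/∂q_B = 0: 171 - 5q_B - (3/2)(q_Z) = 0.
Zephyr's profit: π_Z = (188 - 1.5Q)q_Z - (34q_Z + q_Z²). Setting ∂π_Z/∂q_Z = 0: 154 - 5q_Z - (3/2)(q_B) = 0.
Rearranging gives the reaction functions q_B = (171 - (3/2)q_Z)/5 and q_Z = (154 - (3/2)q_B)/5.
Solving the pair: q_B = 192/7, q_Z = 158/7.
Price P = 188 - (3/2)·50 = 113.
Zephyr's profit: 113·(158/7) - 34·(158/7) - (158/7)² = 1273.6735.

1273.67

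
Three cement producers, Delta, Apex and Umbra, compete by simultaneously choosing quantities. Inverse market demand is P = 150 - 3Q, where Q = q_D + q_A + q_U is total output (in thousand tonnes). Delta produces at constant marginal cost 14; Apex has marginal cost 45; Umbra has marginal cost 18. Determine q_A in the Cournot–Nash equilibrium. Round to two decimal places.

3.92

Delta's profit: π_D = (150 - 3Q)q_D - (14q_D). Setting ∂π_D/∂q_D = 0: 136 - 6q_D - 3(q_A + q_U) = 0.
Apex's profit: π_A = (150 - 3Q)q_A - (45q_A). Setting ∂π_A/∂q_A = 0: 105 - 6q_A - 3(q_D + q_U) = 0.
Umbra's profit: π_U = (150 - 3Q)q_U - (18q_U). Setting ∂π_U/∂q_U = 0: 132 - 6q_U - 3(q_D + q_A) = 0.
Adding the 3 first-order conditions: 373 − 12Q = 0, so Q = 373/12.
Back-substituting: q_D = (136 − 373/4)/3 = 57/4, q_A = (105 − 373/4)/3 = 47/12, q_U = (132 − 373/4)/3 = 155/12.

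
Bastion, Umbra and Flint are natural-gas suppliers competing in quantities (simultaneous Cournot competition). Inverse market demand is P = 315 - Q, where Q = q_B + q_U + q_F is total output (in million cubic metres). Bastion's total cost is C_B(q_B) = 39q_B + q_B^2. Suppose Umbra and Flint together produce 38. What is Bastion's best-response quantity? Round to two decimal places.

With rivals' combined output fixed at 38, Bastion's profit is π_B = (315 - 38 - q_B)q_B - (39q_B + q_B²) = (277 - q_B)q_B - (39q_B + q_B²).
∂π_B/∂q_B = 238 - 4q_B = 0, so q_B = 119/2.

59.50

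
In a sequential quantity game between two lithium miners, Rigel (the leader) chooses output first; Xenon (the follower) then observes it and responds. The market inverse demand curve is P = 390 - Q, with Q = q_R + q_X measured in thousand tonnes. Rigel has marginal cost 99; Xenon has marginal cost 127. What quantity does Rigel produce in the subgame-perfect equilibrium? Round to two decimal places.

159.50

The follower Xenon best-responds to any q_R: π_X = (390 - Q)q_X - 127q_X.
∂π_X/∂q_X = 263 - q_R - 2q_X = 0 gives the reaction function q_X = (263 - q_R)/2.
The leader anticipates this reaction. Substituting into P = 390 - Q gives P = 517/2 - (1/2)q_R, so π_R = (517/2 - (1/2)q_R)q_R - 99q_R.
The leader's first-order condition 319/2 - q_R = 0 yields q_R = 319/2.
Then q_X = (263 - 319/2)/2 = 207/4.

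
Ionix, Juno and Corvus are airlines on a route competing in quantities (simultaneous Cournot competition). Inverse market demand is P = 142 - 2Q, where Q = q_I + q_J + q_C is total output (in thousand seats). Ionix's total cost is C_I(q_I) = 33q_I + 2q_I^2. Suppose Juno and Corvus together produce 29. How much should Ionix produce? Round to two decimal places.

With rivals' combined output fixed at 29, Ionix's profit is π_I = (142 - 2·29 - 2q_I)q_I - (33q_I + 2q_I²) = (84 - 2q_I)q_I - (33q_I + 2q_I²).
∂π_I/∂q_I = 51 - 8q_I = 0, so q_I = 51/8.

6.38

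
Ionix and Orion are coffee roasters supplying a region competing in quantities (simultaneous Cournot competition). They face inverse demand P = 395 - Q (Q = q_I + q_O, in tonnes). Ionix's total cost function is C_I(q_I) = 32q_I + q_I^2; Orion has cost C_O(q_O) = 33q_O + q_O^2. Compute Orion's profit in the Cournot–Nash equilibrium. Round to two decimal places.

Ionix's profit: π_I = (395 - Q)q_I - (32q_I + q_I²). Setting ∂π_I/∂q_I = 0: 363 - 4q_I - (q_O) = 0.
Orion's profit: π_O = (395 - Q)q_O - (33q_O + q_O²). Setting ∂π_O/∂q_O = 0: 362 - 4q_O - (q_I) = 0.
Best responses: q_I = (363 - q_O)/4, q_O = (362 - q_I)/4.
Substituting one into the other gives q_I = 218/3 and q_O = 217/3.
Price P = 395 - 145 = 250.
Orion's profit: 250·(217/3) - 33·(217/3) - (217/3)² = 10464.2222.

10464.22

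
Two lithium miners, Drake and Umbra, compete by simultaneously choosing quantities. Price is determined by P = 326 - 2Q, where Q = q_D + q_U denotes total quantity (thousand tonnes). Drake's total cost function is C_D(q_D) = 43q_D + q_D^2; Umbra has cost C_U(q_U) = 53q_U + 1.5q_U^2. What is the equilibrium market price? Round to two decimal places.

Drake's profit: π_D = (326 - 2Q)q_D - (43q_D + q_D²). Setting ∂π_D/∂q_D = 0: 283 - 6q_D - 2(q_U) = 0.
Umbra's first-order condition: 273 - 7q_U - 2(q_D) = 0.
Best responses: q_D = (283 - 2q_U)/6, q_U = (273 - 2q_D)/7.
Solving the pair: q_D = 1435/38, q_U = 536/19.
Total output Q = 65.9737, so price P = 326 - 2·65.9737 = 194.0526.

194.05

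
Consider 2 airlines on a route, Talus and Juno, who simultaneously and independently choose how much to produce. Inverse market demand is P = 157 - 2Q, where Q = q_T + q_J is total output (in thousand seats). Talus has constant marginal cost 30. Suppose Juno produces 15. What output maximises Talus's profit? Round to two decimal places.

With the rival's output fixed at 15, Talus's profit is π_T = (157 - 2·15 - 2q_T)q_T - (30q_T) = (127 - 2q_T)q_T - (30q_T).
∂π_T/∂q_T = 97 - 4q_T = 0, so q_T = 97/4.

24.25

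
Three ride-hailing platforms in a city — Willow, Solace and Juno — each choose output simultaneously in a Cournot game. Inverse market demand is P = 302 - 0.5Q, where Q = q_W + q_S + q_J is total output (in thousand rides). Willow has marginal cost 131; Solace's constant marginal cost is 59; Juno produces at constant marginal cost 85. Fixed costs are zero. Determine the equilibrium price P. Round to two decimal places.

144.25

Willow's profit: π_W = (302 - 0.5Q)q_W - (131q_W). Setting ∂π_W/∂q_W = 0: 171 - q_W - (1/2)(q_S + q_J) = 0.
Solace's profit: π_S = (302 - 0.5Q)q_S - (59q_S). Setting ∂π_S/∂q_S = 0: 243 - q_S - (1/2)(q_W + q_J) = 0.
Juno's first-order condition: 217 - q_J - (1/2)(q_W + q_S) = 0.
Summing all 3 equations gives 631 − 2Q = 0, hence Q = 631/2.
Back-substituting: q_W = (171 − 631/4)/(1/2) = 53/2, q_S = (243 − 631/4)/(1/2) = 341/2, q_J = (217 − 631/4)/(1/2) = 237/2.
Total output Q = 631/2, so price P = 302 - (1/2)·(631/2) = 577/4.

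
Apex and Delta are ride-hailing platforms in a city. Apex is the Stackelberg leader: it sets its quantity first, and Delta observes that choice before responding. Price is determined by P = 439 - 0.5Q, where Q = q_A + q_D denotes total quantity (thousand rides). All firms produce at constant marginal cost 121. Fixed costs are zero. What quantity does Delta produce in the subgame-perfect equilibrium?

159

Solve by backward induction. Given q_A, the follower Delta maximises π_D = (439 - (1/2)q_A - (1/2)q_D)q_D - 121q_D.
∂π_D/∂q_D = 318 - (1/2)q_A - q_D = 0 gives the reaction function q_D = (318 - (1/2)q_A).
The leader anticipates this reaction. Substituting into P = 439 - 0.5Q gives P = 280 - (1/4)q_A, so π_A = (280 - (1/4)q_A)q_A - 121q_A.
Leader FOC: 159 - (1/2)q_A = 0, so q_A = 318.
Then q_D = (318 - (1/2)·318) = 159.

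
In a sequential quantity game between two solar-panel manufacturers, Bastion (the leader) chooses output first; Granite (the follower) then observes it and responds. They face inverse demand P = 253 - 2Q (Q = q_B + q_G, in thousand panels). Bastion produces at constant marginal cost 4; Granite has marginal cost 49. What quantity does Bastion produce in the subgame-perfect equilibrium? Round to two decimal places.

Solve by backward induction. Given q_B, the follower Granite maximises π_G = (253 - 2q_B - 2q_G)q_G - 49q_G.
Follower FOC: 204 - 2q_B - 4q_G = 0, so q_G(q_B) = (204 - 2q_B)/4.
Bastion substitutes q_G(q_B) into its own profit: π_B = q_B(253 - 2q_B - (204 - 2q_B)/2) - 4q_B = (151 - q_B)q_B - 4q_B.
The leader's first-order condition 147 - 2q_B = 0 yields q_B = 147/2.
Then q_G = (204 - 2·(147/2))/4 = 57/4.

73.50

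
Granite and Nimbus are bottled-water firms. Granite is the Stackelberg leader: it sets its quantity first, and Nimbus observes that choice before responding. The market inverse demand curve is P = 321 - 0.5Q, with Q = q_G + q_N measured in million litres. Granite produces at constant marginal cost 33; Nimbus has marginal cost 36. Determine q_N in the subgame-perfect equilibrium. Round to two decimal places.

Solve by backward induction. Given q_G, the follower Nimbus maximises π_N = (321 - (1/2)q_G - (1/2)q_N)q_N - 36q_N.
Follower FOC: 285 - (1/2)q_G - q_N = 0, so q_N(q_G) = (285 - (1/2)q_G).
Granite substitutes q_N(q_G) into its own profit: π_G = q_G(321 - (1/2)q_G - (285 - (1/2)q_G)/2) - 33q_G = (357/2 - (1/4)q_G)q_G - 33q_G.
Leader FOC: 291/2 - (1/2)q_G = 0, so q_G = 291.
Then q_N = (285 - (1/2)·291) = 279/2.

139.50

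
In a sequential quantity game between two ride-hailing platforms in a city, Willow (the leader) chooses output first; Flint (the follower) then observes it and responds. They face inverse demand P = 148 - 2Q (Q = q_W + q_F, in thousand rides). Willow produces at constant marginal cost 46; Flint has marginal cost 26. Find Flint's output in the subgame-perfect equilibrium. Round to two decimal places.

20.25

The follower Flint best-responds to any q_W: π_F = (148 - 2Q)q_F - 26q_F.
Setting the follower's marginal profit to zero, 122 - 2q_W - 4q_F = 0, i.e. q_F = (122 - 2q_W)/4.
The leader anticipates this reaction. Substituting into P = 148 - 2Q gives P = 87 - q_W, so π_W = (87 - q_W)q_W - 46q_W.
Maximising: ∂π_W/∂q_W = 41 - 2q_W = 0, giving q_W = 41/2.
Then q_F = (122 - 2·(41/2))/4 = 81/4.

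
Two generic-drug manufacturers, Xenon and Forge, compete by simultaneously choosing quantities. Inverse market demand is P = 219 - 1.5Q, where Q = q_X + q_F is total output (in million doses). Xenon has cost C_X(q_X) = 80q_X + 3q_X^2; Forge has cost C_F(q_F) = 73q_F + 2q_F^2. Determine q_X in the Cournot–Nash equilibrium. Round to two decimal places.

12.41

Xenon's profit: π_X = (219 - 1.5Q)q_X - (80q_X + 3q_X²). Setting ∂π_X/∂q_X = 0: 139 - 9q_X - (3/2)(q_F) = 0.
Forge's first-order condition: 146 - 7q_F - (3/2)(q_X) = 0.
Best responses: q_X = (139 - (3/2)q_F)/9, q_F = (146 - (3/2)q_X)/7.
Solving the pair: q_X = 12.4115, q_F = 1474/81.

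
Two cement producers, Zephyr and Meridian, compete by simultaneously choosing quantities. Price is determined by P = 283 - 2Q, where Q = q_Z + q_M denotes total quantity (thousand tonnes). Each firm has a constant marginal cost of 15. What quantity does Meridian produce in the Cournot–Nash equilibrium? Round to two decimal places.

Each firm earns π_i = (283 - 2Q)q_i - 15q_i.
Setting ∂π_i/∂q_i = 0 with rivals' quantities fixed: 268 - 4q_i - 2q_j = 0.
By symmetry each firm produces the same amount; substituting q_j = q_i yields q_i = 268/6 = 134/3.

44.67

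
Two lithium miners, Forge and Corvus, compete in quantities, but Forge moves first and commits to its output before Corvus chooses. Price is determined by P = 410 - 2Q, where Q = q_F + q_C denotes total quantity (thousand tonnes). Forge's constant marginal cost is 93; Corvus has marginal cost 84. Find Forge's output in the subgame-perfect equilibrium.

77

The follower Corvus best-responds to any q_F: π_C = (410 - 2Q)q_C - 84q_C.
∂π_C/∂q_C = 326 - 2q_F - 4q_C = 0 gives the reaction function q_C = (326 - 2q_F)/4.
Forge substitutes q_C(q_F) into its own profit: π_F = q_F(410 - 2q_F - (326 - 2q_F)/2) - 93q_F = (247 - q_F)q_F - 93q_F.
The leader's first-order condition 154 - 2q_F = 0 yields q_F = 77.
Then q_C = (326 - 2·77)/4 = 43.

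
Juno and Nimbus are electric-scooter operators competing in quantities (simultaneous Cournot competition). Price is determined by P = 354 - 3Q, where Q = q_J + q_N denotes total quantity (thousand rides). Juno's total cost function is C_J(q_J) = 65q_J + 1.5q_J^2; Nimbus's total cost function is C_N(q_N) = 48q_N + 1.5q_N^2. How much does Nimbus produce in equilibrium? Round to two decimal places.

Juno's profit: π_J = (354 - 3Q)q_J - (65q_J + (3/2)q_J²). Setting ∂π_J/∂q_J = 0: 289 - 9q_J - 3(q_N) = 0.
Nimbus's first-order condition: 306 - 9q_N - 3(q_J) = 0.
So q_J = (289 - 3q_N)/9 and q_N = (306 - 3q_J)/9.
Substituting one into the other gives q_J = 187/8 and q_N = 629/24.

26.21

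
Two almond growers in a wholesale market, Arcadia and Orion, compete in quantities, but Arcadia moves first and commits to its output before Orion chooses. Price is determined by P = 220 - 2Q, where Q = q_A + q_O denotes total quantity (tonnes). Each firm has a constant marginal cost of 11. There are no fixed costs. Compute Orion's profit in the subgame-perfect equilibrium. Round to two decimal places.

Solve by backward induction. Given q_A, the follower Orion maximises π_O = (220 - 2q_A - 2q_O)q_O - 11q_O.
Follower FOC: 209 - 2q_A - 4q_O = 0, so q_O(q_A) = (209 - 2q_A)/4.
Arcadia substitutes q_O(q_A) into its own profit: π_A = q_A(220 - 2q_A - (209 - 2q_A)/2) - 11q_A = (231/2 - q_A)q_A - 11q_A.
Leader FOC: 209/2 - 2q_A = 0, so q_A = 209/4.
Then q_O = (209 - 2·(209/4))/4 = 209/8.
Price P = 220 - 2·(627/8) = 253/4.
Orion's profit: (253/4 - 11)·(209/8) = 1365.0313.

1365.03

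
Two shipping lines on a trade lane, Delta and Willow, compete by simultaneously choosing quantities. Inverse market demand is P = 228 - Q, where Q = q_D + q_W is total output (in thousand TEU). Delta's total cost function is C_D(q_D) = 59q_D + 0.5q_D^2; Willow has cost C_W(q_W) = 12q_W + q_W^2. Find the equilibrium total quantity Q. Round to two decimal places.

Delta's profit: π_D = (228 - Q)q_D - (59q_D + (1/2)q_D²). Setting ∂π_D/∂q_D = 0: 169 - 3q_D - (q_W) = 0.
Willow's first-order condition: 216 - 4q_W - (q_D) = 0.
Rearranging gives the reaction functions q_D = (169 - q_W)/3 and q_W = (216 - q_D)/4.
Solving the pair: q_D = 460/11, q_W = 479/11.
Total output Q = 460/11 + 479/11 = 939/11.

85.36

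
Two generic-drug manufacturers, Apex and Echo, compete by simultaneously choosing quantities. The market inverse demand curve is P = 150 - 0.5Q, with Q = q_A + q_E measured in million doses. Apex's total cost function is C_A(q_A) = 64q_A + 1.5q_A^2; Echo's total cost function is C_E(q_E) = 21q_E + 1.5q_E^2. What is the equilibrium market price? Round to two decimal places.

126.11

Apex's profit: π_A = (150 - 0.5Q)q_A - (64q_A + (3/2)q_A²). Setting ∂π_A/∂q_A = 0: 86 - 4q_A - (1/2)(q_E) = 0.
Echo's profit: π_E = (150 - 0.5Q)q_E - (21q_E + (3/2)q_E²). Setting ∂π_E/∂q_E = 0: 129 - 4q_E - (1/2)(q_A) = 0.
Best responses: q_A = (86 - (1/2)q_E)/4, q_E = (129 - (1/2)q_A)/4.
Solving the pair: q_A = 1118/63, q_E = 1892/63.
Total output Q = 430/9, so price P = 150 - (1/2)·(430/9) = 1135/9.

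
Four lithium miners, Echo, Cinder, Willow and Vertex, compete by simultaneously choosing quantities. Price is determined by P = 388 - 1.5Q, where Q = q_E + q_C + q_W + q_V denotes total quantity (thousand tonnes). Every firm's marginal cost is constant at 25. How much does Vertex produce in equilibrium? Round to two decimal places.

A representative firm's profit is π_i = q_i(388 - 1.5Q) - 25q_i.
Setting ∂π_i/∂q_i = 0 with rivals' quantities fixed: 363 - 3q_i - (3/2)·Σ_{j≠i} q_j = 0.
With identical firms every q_j equals q_i, so Σ_{j≠i} q_j = 3q_i and 363 = (15/2)q_i, giving q_i = 242/5.

48.40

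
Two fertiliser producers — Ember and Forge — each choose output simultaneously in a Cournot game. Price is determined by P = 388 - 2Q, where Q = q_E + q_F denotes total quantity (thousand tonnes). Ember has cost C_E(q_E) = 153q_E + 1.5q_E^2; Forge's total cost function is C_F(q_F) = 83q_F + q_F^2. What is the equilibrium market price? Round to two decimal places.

Ember's profit: π_E = (388 - 2Q)q_E - (153q_E + (3/2)q_E²). Setting ∂π_E/∂q_E = 0: 235 - 7q_E - 2(q_F) = 0.
Forge's profit: π_F = (388 - 2Q)q_F - (83q_F + q_F²). Setting ∂π_F/∂q_F = 0: 305 - 6q_F - 2(q_E) = 0.
Best responses: q_E = (235 - 2q_F)/7, q_F = (305 - 2q_E)/6.
Solving the pair: q_E = 400/19, q_F = 1665/38.
Total output Q = 64.8684, so price P = 388 - 2·64.8684 = 258.2632.

258.26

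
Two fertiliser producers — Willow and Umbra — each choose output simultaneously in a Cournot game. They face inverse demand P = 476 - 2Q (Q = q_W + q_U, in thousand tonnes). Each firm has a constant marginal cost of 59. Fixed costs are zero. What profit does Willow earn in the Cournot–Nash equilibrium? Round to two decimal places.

Each firm earns π_i = (476 - 2Q)q_i - 59q_i.
First-order condition (treating rivals' output as given): 417 - 4q_i - 2q_j = 0.
By symmetry each firm produces the same amount; substituting q_j = q_i yields q_i = 417/6 = 139/2.
Price P = 476 - 2·139 = 198.
Willow's profit: (198 - 59)·(139/2) = 9660.5000.

9660.50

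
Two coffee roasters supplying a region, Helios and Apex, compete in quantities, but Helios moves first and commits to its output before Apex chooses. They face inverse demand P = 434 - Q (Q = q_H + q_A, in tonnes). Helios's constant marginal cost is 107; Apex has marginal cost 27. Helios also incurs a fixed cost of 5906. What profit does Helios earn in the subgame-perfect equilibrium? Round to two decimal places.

1720.13

The follower Apex best-responds to any q_H: π_A = (434 - Q)q_A - 27q_A.
Follower FOC: 407 - q_H - 2q_A = 0, so q_A(q_H) = (407 - q_H)/2.
The leader anticipates this reaction. Substituting into P = 434 - Q gives P = 461/2 - (1/2)q_H, so π_H = (461/2 - (1/2)q_H)q_H - 107q_H.
The leader's first-order condition 247/2 - q_H = 0 yields q_H = 247/2.
Then q_A = (407 - 247/2)/2 = 567/4.
Price P = 434 - 1061/4 = 675/4.
Helios's profit: (675/4 - 107)·(247/2) - 5906 = 1720.1250.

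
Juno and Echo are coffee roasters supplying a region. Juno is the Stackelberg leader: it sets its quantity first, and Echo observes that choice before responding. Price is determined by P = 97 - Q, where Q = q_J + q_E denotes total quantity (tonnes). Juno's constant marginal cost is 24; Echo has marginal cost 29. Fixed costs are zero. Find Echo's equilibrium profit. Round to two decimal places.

210.25

The follower Echo best-responds to any q_J: π_E = (97 - Q)q_E - 29q_E.
Setting the follower's marginal profit to zero, 68 - q_J - 2q_E = 0, i.e. q_E = (68 - q_J)/2.
Juno substitutes q_E(q_J) into its own profit: π_J = q_J(97 - q_J - (68 - q_J)/2) - 24q_J = (63 - (1/2)q_J)q_J - 24q_J.
Maximising: ∂π_J/∂q_J = 39 - q_J = 0, giving q_J = 39.
Then q_E = (68 - 39)/2 = 29/2.
Price P = 97 - 107/2 = 87/2.
Echo's profit: (87/2 - 29)·(29/2) = 841/4.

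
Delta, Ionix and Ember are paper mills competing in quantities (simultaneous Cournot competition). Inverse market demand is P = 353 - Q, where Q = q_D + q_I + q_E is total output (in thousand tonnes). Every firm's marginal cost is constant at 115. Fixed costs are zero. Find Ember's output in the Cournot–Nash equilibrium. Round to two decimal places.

59.50

A representative firm's profit is π_i = q_i(353 - Q) - 115q_i.
Setting ∂π_i/∂q_i = 0 with rivals' quantities fixed: 238 - 2q_i - Σ_{j≠i} q_j = 0.
With identical firms every q_j equals q_i, so Σ_{j≠i} q_j = 2q_i and 238 = 4q_i, giving q_i = 119/2.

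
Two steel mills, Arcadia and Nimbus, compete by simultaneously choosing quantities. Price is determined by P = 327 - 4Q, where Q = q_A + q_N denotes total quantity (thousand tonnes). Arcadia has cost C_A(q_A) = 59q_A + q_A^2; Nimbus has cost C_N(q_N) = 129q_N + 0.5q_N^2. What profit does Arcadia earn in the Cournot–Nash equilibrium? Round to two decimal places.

Arcadia's profit: π_A = (327 - 4Q)q_A - (59q_A + q_A²). Setting ∂π_A/∂q_A = 0: 268 - 10q_A - 4(q_N) = 0.
Nimbus's first-order condition: 198 - 9q_N - 4(q_A) = 0.
Best responses: q_A = (268 - 4q_N)/10, q_N = (198 - 4q_A)/9.
Substituting one into the other gives q_A = 810/37 and q_N = 454/37.
Price P = 327 - 4·(1264/37) = 190.3514.
Arcadia's profit: 190.3514·(810/37) - 59·(810/37) - (810/37)² = 2396.2747.

2396.27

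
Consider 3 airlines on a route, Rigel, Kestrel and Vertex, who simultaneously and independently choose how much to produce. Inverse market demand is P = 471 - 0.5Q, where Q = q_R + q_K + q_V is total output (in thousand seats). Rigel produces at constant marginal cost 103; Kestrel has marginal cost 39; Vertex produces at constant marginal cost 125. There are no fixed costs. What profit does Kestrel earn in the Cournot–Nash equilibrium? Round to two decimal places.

42340.50

Rigel's profit: π_R = (471 - 0.5Q)q_R - (103q_R). Setting ∂π_R/∂q_R = 0: 368 - q_R - (1/2)(q_K + q_V) = 0.
Kestrel's first-order condition: 432 - q_K - (1/2)(q_R + q_V) = 0.
Vertex's first-order condition: 346 - q_V - (1/2)(q_R + q_K) = 0.
Adding the 3 conditions: 1146 − Q − Q = 0, i.e. Q = 573.
Back-substituting: q_R = (368 − 573/2)/(1/2) = 163, q_K = (432 − 573/2)/(1/2) = 291, q_V = (346 − 573/2)/(1/2) = 119.
Price P = 471 - (1/2)·573 = 369/2.
Kestrel's profit: (369/2 - 39)·291 = 42340.5000.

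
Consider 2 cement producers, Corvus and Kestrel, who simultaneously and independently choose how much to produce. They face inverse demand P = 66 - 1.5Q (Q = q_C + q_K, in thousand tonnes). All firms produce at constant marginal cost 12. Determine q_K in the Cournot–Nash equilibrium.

A representative firm's profit is π_i = q_i(66 - 1.5Q) - 12q_i.
First-order condition (treating rivals' output as given): 54 - 3q_i - (3/2)q_j = 0.
With identical firms every q_j equals q_i, so q_j = q_i and 54 = (9/2)q_i, giving q_i = 12.

12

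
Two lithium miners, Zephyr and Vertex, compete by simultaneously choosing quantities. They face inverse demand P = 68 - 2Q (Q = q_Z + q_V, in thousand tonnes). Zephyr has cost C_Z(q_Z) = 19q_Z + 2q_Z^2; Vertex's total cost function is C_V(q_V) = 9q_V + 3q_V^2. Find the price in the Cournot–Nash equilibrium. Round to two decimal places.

Zephyr's profit: π_Z = (68 - 2Q)q_Z - (19q_Z + 2q_Z²). Setting ∂π_Z/∂q_Z = 0: 49 - 8q_Z - 2(q_V) = 0.
Vertex's first-order condition: 59 - 10q_V - 2(q_Z) = 0.
So q_Z = (49 - 2q_V)/8 and q_V = (59 - 2q_Z)/10.
Substituting one into the other gives q_Z = 93/19 and q_V = 187/38.
Total output Q = 373/38, so price P = 68 - 2·(373/38) = 919/19.

48.37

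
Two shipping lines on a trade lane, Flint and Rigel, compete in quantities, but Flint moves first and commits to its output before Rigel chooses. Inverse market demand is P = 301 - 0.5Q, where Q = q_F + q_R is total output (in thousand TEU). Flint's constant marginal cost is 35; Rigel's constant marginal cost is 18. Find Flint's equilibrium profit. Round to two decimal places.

The follower Rigel best-responds to any q_F: π_R = (301 - 0.5Q)q_R - 18q_R.
Follower FOC: 283 - (1/2)q_F - q_R = 0, so q_R(q_F) = (283 - (1/2)q_F).
Flint substitutes q_R(q_F) into its own profit: π_F = q_F(301 - (1/2)q_F - (283 - (1/2)q_F)/2) - 35q_F = (319/2 - (1/4)q_F)q_F - 35q_F.
Leader FOC: 249/2 - (1/2)q_F = 0, so q_F = 249.
Then q_R = (283 - (1/2)·249) = 317/2.
Price P = 301 - (1/2)·(815/2) = 389/4.
Flint's profit: (389/4 - 35)·249 = 15500.2500.

15500.25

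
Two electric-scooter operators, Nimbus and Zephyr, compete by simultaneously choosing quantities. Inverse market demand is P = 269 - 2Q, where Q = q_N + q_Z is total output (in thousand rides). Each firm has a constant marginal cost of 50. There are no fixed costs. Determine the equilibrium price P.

Each firm earns π_i = (269 - 2Q)q_i - 50q_i.
Setting ∂π_i/∂q_i = 0 with rivals' quantities fixed: 219 - 4q_i - 2q_j = 0.
With identical firms every q_j equals q_i, so q_j = q_i and 219 = 6q_i, giving q_i = 73/2.
Total output Q = 73, so price P = 269 - 2·73 = 123.

123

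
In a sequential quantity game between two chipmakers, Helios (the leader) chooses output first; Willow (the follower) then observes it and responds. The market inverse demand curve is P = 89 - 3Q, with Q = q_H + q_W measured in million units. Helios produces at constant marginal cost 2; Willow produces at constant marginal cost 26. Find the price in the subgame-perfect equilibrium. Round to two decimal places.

29.75

The follower Willow best-responds to any q_H: π_W = (89 - 3Q)q_W - 26q_W.
∂π_W/∂q_W = 63 - 3q_H - 6q_W = 0 gives the reaction function q_W = (63 - 3q_H)/6.
Helios substitutes q_W(q_H) into its own profit: π_H = q_H(89 - 3q_H - (63 - 3q_H)/2) - 2q_H = (115/2 - (3/2)q_H)q_H - 2q_H.
Leader FOC: 111/2 - 3q_H = 0, so q_H = 37/2.
Then q_W = (63 - 3·(37/2))/6 = 5/4.
Total output Q = 79/4, so price P = 89 - 3·(79/4) = 119/4.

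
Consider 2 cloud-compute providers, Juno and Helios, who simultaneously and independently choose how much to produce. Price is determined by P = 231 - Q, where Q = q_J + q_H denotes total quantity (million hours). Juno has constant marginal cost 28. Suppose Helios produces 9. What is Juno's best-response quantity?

97

With the rival's output fixed at 9, Juno's profit is π_J = (231 - 9 - q_J)q_J - (28q_J) = (222 - q_J)q_J - (28q_J).
∂π_J/∂q_J = 194 - 2q_J = 0, so q_J = 97.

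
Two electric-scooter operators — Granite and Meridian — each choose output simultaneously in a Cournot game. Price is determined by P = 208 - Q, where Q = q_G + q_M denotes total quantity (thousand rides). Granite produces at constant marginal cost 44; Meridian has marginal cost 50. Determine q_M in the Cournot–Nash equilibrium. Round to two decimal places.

Granite's profit: π_G = (208 - Q)q_G - (44q_G). Setting ∂π_G/∂q_G = 0: 164 - 2q_G - (q_M) = 0.
Meridian's profit: π_M = (208 - Q)q_M - (50q_M). Setting ∂π_M/∂q_M = 0: 158 - 2q_M - (q_G) = 0.
Rearranging gives the reaction functions q_G = (164 - q_M)/2 and q_M = (158 - q_G)/2.
Solving the pair: q_G = 170/3, q_M = 152/3.

50.67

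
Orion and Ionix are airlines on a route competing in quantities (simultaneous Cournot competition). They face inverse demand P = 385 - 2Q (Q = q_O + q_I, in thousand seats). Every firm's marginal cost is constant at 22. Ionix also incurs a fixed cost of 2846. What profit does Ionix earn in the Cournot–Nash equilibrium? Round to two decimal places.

A representative firm's profit is π_i = q_i(385 - 2Q) - 22q_i.
Setting ∂π_i/∂q_i = 0 with rivals' quantities fixed: 363 - 4q_i - 2q_j = 0.
By symmetry each firm produces the same amount; substituting q_j = q_i yields q_i = 363/6 = 121/2.
Price P = 385 - 2·121 = 143.
Ionix's profit: (143 - 22)·(121/2) - 2846 = 4474.5000.

4474.50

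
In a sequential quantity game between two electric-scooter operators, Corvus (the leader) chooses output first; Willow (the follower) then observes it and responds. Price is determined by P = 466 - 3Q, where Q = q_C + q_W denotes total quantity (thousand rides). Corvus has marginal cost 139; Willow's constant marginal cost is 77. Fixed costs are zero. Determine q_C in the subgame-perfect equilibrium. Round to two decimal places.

The follower Willow best-responds to any q_C: π_W = (466 - 3Q)q_W - 77q_W.
Follower FOC: 389 - 3q_C - 6q_W = 0, so q_W(q_C) = (389 - 3q_C)/6.
The leader anticipates this reaction. Substituting into P = 466 - 3Q gives P = 543/2 - (3/2)q_C, so π_C = (543/2 - (3/2)q_C)q_C - 139q_C.
Maximising: ∂π_C/∂q_C = 265/2 - 3q_C = 0, giving q_C = 265/6.
Then q_W = (389 - 3·(265/6))/6 = 171/4.

44.17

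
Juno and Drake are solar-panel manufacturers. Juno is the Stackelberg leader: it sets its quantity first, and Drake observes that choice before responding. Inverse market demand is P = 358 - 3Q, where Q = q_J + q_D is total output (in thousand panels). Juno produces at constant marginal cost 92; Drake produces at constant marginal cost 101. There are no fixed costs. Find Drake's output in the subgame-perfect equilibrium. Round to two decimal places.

19.92

Solve by backward induction. Given q_J, the follower Drake maximises π_D = (358 - 3q_J - 3q_D)q_D - 101q_D.
Follower FOC: 257 - 3q_J - 6q_D = 0, so q_D(q_J) = (257 - 3q_J)/6.
The leader anticipates this reaction. Substituting into P = 358 - 3Q gives P = 459/2 - (3/2)q_J, so π_J = (459/2 - (3/2)q_J)q_J - 92q_J.
The leader's first-order condition 275/2 - 3q_J = 0 yields q_J = 275/6.
Then q_D = (257 - 3·(275/6))/6 = 239/12.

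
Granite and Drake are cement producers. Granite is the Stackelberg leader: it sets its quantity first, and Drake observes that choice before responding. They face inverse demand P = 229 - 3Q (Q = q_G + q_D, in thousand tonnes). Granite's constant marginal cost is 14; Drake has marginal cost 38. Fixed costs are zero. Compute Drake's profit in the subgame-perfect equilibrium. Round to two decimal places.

426.02

Solve by backward induction. Given q_G, the follower Drake maximises π_D = (229 - 3q_G - 3q_D)q_D - 38q_D.
∂π_D/∂q_D = 191 - 3q_G - 6q_D = 0 gives the reaction function q_D = (191 - 3q_G)/6.
The leader anticipates this reaction. Substituting into P = 229 - 3Q gives P = 267/2 - (3/2)q_G, so π_G = (267/2 - (3/2)q_G)q_G - 14q_G.
Leader FOC: 239/2 - 3q_G = 0, so q_G = 239/6.
Then q_D = (191 - 3·(239/6))/6 = 143/12.
Price P = 229 - 3·(207/4) = 295/4.
Drake's profit: (295/4 - 38)·(143/12) = 426.0208.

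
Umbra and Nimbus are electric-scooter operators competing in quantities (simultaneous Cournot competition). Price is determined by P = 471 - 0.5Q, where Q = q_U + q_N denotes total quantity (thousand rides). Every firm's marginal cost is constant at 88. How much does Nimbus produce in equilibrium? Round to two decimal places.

A representative firm's profit is π_i = q_i(471 - 0.5Q) - 88q_i.
Setting ∂π_i/∂q_i = 0 with rivals' quantities fixed: 383 - q_i - (1/2)q_j = 0.
By symmetry each firm produces the same amount; substituting q_j = q_i yields q_i = 383/(3/2) = 766/3.

255.33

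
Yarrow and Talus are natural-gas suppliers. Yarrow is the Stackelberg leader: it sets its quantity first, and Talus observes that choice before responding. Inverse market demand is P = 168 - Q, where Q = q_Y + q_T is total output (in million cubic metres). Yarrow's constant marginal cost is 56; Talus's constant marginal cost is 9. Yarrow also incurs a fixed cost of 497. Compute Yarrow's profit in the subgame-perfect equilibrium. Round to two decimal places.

31.13

The follower Talus best-responds to any q_Y: π_T = (168 - Q)q_T - 9q_T.
∂π_T/∂q_T = 159 - q_Y - 2q_T = 0 gives the reaction function q_T = (159 - q_Y)/2.
Yarrow substitutes q_T(q_Y) into its own profit: π_Y = q_Y(168 - q_Y - (159 - q_Y)/2) - 56q_Y = (177/2 - (1/2)q_Y)q_Y - 56q_Y.
Maximising: ∂π_Y/∂q_Y = 65/2 - q_Y = 0, giving q_Y = 65/2.
Then q_T = (159 - 65/2)/2 = 253/4.
Price P = 168 - 383/4 = 289/4.
Yarrow's profit: (289/4 - 56)·(65/2) - 497 = 249/8.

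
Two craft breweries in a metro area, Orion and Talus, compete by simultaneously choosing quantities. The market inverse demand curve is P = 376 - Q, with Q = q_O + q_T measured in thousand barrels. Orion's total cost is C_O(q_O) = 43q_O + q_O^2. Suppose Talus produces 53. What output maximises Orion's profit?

70

With the rival's output fixed at 53, Orion's profit is π_O = (376 - 53 - q_O)q_O - (43q_O + q_O²) = (323 - q_O)q_O - (43q_O + q_O²).
∂π_O/∂q_O = 280 - 4q_O = 0, so q_O = 70.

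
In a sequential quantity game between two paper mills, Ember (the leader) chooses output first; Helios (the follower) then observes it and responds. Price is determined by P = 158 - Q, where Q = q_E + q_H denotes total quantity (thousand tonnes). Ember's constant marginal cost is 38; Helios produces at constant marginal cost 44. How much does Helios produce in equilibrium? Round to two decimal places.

25.50

The follower Helios best-responds to any q_E: π_H = (158 - Q)q_H - 44q_H.
Setting the follower's marginal profit to zero, 114 - q_E - 2q_H = 0, i.e. q_H = (114 - q_E)/2.
Ember substitutes q_H(q_E) into its own profit: π_E = q_E(158 - q_E - (114 - q_E)/2) - 38q_E = (101 - (1/2)q_E)q_E - 38q_E.
Leader FOC: 63 - q_E = 0, so q_E = 63.
Then q_H = (114 - 63)/2 = 51/2.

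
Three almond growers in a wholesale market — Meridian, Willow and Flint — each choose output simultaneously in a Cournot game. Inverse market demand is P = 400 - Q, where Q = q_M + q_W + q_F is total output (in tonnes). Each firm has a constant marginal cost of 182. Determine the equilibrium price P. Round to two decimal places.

A representative firm's profit is π_i = q_i(400 - Q) - 182q_i.
First-order condition (treating rivals' output as given): 218 - 2q_i - Σ_{j≠i} q_j = 0.
With identical firms every q_j equals q_i, so Σ_{j≠i} q_j = 2q_i and 218 = 4q_i, giving q_i = 109/2.
Total output Q = 327/2, so price P = 400 - 327/2 = 473/2.

236.50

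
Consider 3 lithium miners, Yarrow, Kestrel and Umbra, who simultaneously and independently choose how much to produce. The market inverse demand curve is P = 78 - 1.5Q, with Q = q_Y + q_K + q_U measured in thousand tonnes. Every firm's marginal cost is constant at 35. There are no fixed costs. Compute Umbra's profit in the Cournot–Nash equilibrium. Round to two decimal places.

A representative firm's profit is π_i = q_i(78 - 1.5Q) - 35q_i.
First-order condition (treating rivals' output as given): 43 - 3q_i - (3/2)·Σ_{j≠i} q_j = 0.
With identical firms every q_j equals q_i, so Σ_{j≠i} q_j = 2q_i and 43 = 6q_i, giving q_i = 43/6.
Price P = 78 - (3/2)·(43/2) = 183/4.
Umbra's profit: (183/4 - 35)·(43/6) = 1849/24.

77.04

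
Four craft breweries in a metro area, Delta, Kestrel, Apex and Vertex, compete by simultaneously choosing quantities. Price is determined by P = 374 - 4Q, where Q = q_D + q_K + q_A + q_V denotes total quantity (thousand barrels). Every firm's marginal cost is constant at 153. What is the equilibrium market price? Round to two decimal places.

Each firm earns π_i = (374 - 4Q)q_i - 153q_i.
First-order condition (treating rivals' output as given): 221 - 8q_i - 4·Σ_{j≠i} q_j = 0.
By symmetry each firm produces the same amount; substituting Σ_{j≠i} q_j = 3q_i yields q_i = 221/20.
Total output Q = 221/5, so price P = 374 - 4·(221/5) = 986/5.

197.20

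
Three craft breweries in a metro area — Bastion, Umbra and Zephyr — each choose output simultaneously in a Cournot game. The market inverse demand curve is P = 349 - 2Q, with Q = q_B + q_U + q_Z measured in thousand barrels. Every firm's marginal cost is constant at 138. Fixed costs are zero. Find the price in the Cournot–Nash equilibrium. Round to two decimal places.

190.75

Each firm earns π_i = (349 - 2Q)q_i - 138q_i.
Setting ∂π_i/∂q_i = 0 with rivals' quantities fixed: 211 - 4q_i - 2·Σ_{j≠i} q_j = 0.
With identical firms every q_j equals q_i, so Σ_{j≠i} q_j = 2q_i and 211 = 8q_i, giving q_i = 211/8.
Total output Q = 633/8, so price P = 349 - 2·(633/8) = 763/4.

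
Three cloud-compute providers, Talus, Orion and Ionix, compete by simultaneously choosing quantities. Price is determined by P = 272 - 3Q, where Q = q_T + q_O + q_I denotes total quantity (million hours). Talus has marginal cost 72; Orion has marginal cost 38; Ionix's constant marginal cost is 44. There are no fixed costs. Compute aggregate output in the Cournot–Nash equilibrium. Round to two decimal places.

Talus's profit: π_T = (272 - 3Q)q_T - (72q_T). Setting ∂π_T/∂q_T = 0: 200 - 6q_T - 3(q_O + q_I) = 0.
Orion's profit: π_O = (272 - 3Q)q_O - (38q_O). Setting ∂π_O/∂q_O = 0: 234 - 6q_O - 3(q_T + q_I) = 0.
Ionix's first-order condition: 228 - 6q_I - 3(q_T + q_O) = 0.
Adding the 3 first-order conditions: 662 − 12Q = 0, so Q = 331/6.
Back-substituting: q_T = (200 − 331/2)/3 = 23/2, q_O = (234 − 331/2)/3 = 137/6, q_I = (228 − 331/2)/3 = 125/6.
Total output Q = 23/2 + 137/6 + 125/6 = 331/6.

55.17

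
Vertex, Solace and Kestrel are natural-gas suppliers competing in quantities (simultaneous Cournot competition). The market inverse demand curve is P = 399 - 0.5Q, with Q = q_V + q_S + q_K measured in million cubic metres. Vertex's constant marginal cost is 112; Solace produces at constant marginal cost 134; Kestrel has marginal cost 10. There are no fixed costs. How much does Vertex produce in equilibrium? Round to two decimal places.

103.50

Vertex's profit: π_V = (399 - 0.5Q)q_V - (112q_V). Setting ∂π_V/∂q_V = 0: 287 - q_V - (1/2)(q_S + q_K) = 0.
Solace's profit: π_S = (399 - 0.5Q)q_S - (134q_S). Setting ∂π_S/∂q_S = 0: 265 - q_S - (1/2)(q_V + q_K) = 0.
Kestrel's first-order condition: 389 - q_K - (1/2)(q_V + q_S) = 0.
Summing all 3 equations gives 941 − 2Q = 0, hence Q = 941/2.
Back-substituting: q_V = (287 − 941/4)/(1/2) = 207/2, q_S = (265 − 941/4)/(1/2) = 119/2, q_K = (389 − 941/4)/(1/2) = 615/2.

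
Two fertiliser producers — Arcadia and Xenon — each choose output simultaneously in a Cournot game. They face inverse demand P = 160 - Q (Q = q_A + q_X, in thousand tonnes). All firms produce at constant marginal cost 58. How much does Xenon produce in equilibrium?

34

Each firm earns π_i = (160 - Q)q_i - 58q_i.
First-order condition (treating rivals' output as given): 102 - 2q_i - q_j = 0.
With identical firms every q_j equals q_i, so q_j = q_i and 102 = 3q_i, giving q_i = 34.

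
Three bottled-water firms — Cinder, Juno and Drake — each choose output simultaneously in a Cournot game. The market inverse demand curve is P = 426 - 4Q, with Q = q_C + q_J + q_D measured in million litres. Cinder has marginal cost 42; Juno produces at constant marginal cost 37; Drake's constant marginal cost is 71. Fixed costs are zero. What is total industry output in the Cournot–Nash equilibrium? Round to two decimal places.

Cinder's profit: π_C = (426 - 4Q)q_C - (42q_C). Setting ∂π_C/∂q_C = 0: 384 - 8q_C - 4(q_J + q_D) = 0.
Juno's profit: π_J = (426 - 4Q)q_J - (37q_J). Setting ∂π_J/∂q_J = 0: 389 - 8q_J - 4(q_C + q_D) = 0.
Drake's first-order condition: 355 - 8q_D - 4(q_C + q_J) = 0.
Adding the 3 first-order conditions: 1128 − 16Q = 0, so Q = 141/2.
Back-substituting: q_C = (384 − 282)/4 = 51/2, q_J = (389 − 282)/4 = 107/4, q_D = (355 − 282)/4 = 73/4.
Total output Q = 51/2 + 107/4 + 73/4 = 141/2.

70.50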